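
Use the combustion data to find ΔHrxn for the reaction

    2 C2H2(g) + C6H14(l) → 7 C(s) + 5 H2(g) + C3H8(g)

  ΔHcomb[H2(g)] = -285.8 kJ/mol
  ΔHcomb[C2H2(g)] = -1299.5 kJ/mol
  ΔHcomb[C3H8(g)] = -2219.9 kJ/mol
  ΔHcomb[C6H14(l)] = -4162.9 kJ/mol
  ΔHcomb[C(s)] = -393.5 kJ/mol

With combustion enthalpies, reactants minus products:
= [2·(-1299.5) + 1·(-4162.9)] − [7·(-393.5) + 5·(-285.8) + 1·(-2219.9)]
= -358.5 kJ/mol

ΔHrxn = -358.5 kJ/mol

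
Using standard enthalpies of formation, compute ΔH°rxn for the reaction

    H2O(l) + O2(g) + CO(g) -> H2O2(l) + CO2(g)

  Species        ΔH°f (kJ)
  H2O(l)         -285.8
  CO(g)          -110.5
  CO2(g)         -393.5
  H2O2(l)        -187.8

Products: 1·(-187.8) + 1·(-393.5) = -581.3
Reactants: 1·(-285.8) + 1·(+0.0) + 1·(-110.5) = -396.3
ΔH°rxn = (-581.3) − (-396.3) = -185.0 kJ

ΔH°rxn = -185.0 kJ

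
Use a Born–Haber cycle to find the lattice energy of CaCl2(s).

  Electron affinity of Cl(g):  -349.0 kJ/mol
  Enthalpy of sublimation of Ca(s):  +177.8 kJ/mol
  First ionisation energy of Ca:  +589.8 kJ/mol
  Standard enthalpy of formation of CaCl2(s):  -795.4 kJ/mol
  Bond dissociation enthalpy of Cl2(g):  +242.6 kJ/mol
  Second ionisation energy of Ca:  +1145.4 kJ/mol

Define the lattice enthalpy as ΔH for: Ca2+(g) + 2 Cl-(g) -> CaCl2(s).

U = -2253.0 kJ/mol

ΔHf° = 1·ΔHsub + 1·(ΣIE) + 1·D(Cl2) + 2·EA + U
-795.4 = 1·(+177.8) + 1·(+1735.2) + 1·(+242.6) + 2·(-349.0) + U
U = -795.4 − (+1457.6) = -2253.0 kJ/mol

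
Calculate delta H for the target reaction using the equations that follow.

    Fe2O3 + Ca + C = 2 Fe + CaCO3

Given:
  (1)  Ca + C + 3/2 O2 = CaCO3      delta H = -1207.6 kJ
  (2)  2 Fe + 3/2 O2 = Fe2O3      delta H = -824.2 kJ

delta H = -383.4 kJ

(1) as written: -1207.6 kJ
(2) reversed: +824.2 kJ
By Hess's law, delta H = (1)·(-1207.6) + (-1)·(-824.2) = -383.4 kJ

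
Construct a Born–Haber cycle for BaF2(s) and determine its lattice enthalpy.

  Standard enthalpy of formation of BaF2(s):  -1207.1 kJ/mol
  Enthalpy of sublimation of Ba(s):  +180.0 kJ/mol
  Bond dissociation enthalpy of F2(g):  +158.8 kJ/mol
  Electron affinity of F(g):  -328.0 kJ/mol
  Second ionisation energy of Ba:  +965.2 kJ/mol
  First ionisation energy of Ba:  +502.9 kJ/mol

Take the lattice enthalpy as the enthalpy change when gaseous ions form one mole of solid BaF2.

ΔHf° = 1·ΔHsub + 1·(ΣIE) + 1·D(F2) + 2·EA + U
-1207.1 = 1·(+180.0) + 1·(+1468.1) + 1·(+158.8) + 2·(-328.0) + U
U = -1207.1 − (+1150.9) = -2358.0 kJ/mol

U = -2358.0 kJ/mol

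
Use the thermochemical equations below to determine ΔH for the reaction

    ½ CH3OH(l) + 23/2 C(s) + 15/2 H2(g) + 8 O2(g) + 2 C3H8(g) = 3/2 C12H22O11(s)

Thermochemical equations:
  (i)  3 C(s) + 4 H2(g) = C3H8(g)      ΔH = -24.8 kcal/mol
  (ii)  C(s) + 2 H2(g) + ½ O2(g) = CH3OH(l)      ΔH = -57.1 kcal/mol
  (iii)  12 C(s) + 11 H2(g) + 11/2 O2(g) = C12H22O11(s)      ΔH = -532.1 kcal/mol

ΔH = -720.0 kcal/mol

(i) reversed and × 2: (-2)·(-24.8) = +49.6 kcal/mol
(ii) reversed and × 1/2: (-1/2)·(-57.1) = +28.55 kcal/mol
(iii) × 3/2: (3/2)·(-532.1) = -798.15 kcal/mol
Combining the equations, ΔH = (-2)·(-24.8) + (-1/2)·(-57.1) + (3/2)·(-532.1) = -720.0 kcal/mol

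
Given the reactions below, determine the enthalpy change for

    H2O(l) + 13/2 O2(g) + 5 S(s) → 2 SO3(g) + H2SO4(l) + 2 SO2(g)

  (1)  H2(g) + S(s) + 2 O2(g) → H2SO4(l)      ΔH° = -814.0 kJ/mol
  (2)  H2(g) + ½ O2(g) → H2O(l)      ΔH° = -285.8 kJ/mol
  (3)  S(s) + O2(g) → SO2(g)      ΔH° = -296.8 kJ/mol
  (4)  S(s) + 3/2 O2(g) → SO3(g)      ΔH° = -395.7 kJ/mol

ΔH° = -1913.2 kJ/mol

(1) as written (H2SO4(l) already on the product side): -814.0 kJ/mol
(2) reversed (reverse to put H2O(l) on the reactant side): +285.8 kJ/mol
(3) × 2 (scale by 2 for the 2 SO2(g)): (2)·(-296.8) = -593.6 kJ/mol
(4) × 2 (scale by 2 for the 2 SO3(g)): (2)·(-395.7) = -791.4 kJ/mol
ΔH° = (-814.0) + (+285.8) + (-593.6) + (-791.4) = -1913.2 kJ/mol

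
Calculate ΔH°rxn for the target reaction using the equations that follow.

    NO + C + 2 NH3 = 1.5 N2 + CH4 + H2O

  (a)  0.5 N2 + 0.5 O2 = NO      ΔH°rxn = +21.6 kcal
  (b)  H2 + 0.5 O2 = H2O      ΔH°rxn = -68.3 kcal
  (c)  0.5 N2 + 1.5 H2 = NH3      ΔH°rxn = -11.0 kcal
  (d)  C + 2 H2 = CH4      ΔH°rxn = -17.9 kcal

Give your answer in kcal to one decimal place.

ΔH°rxn = -85.8 kcal

(a) reversed: -21.6 kcal
(b) as written: -68.3 kcal
(c) reversed and × 2: (-2)·(-11.0) = +22.0 kcal
(d) as written: -17.9 kcal
Summing the manipulated equations, ΔH°rxn = (-21.6) + (-68.3) + (+22.0) + (-17.9) = -85.8 kcal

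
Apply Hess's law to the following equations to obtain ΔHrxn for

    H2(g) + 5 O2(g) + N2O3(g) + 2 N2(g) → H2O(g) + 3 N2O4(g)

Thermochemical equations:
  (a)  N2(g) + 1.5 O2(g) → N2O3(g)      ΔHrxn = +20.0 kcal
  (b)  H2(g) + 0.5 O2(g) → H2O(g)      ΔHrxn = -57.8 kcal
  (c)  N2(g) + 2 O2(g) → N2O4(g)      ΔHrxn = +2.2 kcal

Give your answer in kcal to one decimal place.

(a) reversed (reverse to put N2O3(g) on the reactant side): -20.0 kcal
(b) as written (H2O(g) already on the product side): -57.8 kcal
(c) × 3 (scale by 3 for the 3 N2O4(g)): (3)·(+2.2) = +6.6 kcal
By Hess's law, ΔHrxn = (-1)·(+20.0) + (1)·(-57.8) + (3)·(+2.2) = -71.2 kcal

ΔHrxn = -71.2 kcal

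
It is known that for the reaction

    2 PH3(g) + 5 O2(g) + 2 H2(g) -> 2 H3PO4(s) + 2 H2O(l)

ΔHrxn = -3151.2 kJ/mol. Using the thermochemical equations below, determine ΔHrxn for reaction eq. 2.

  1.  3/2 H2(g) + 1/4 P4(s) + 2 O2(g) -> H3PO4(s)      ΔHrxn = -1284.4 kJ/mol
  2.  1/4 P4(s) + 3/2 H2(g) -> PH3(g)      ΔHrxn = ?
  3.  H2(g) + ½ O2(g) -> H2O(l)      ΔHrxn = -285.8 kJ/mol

ΔHrxn = 5.4 kJ/mol

eq. 1 × 2: (2)·(-1284.4) = -2568.8 kJ/mol
eq. 2 reversed and × 2: contributes −2·x
eq. 3 × 2: (2)·(-285.8) = -571.6 kJ/mol
-3151.2 = (-2568.8) + (-571.6) − 2·x
x = (-3151.2 − (-3140.4)) / (-2) = 5.4 kJ/mol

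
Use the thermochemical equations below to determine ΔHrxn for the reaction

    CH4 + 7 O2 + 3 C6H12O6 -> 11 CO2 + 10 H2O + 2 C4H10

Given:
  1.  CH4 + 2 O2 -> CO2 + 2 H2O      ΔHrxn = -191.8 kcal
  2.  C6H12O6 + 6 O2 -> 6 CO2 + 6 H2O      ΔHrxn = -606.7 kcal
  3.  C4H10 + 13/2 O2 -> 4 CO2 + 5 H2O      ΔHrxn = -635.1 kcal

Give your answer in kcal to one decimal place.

ΔHrxn = -741.7 kcal

eq. 1 as written: -191.8 kcal
eq. 2 × 3: (3)·(-606.7) = -1820.1 kcal
eq. 3 reversed and × 2: (-2)·(-635.1) = +1270.2 kcal
Since enthalpy is a state function, ΔHrxn = (-191.8) + (-1820.1) + (+1270.2) = -741.7 kcal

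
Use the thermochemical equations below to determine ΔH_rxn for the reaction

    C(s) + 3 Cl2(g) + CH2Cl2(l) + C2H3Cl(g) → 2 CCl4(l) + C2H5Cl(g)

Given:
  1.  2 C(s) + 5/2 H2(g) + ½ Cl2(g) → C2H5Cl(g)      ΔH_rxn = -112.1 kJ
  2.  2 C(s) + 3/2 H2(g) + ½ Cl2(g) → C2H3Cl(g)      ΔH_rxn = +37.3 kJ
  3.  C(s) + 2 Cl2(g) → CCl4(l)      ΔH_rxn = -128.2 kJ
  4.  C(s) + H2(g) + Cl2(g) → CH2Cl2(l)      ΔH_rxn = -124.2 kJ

ΔH_rxn = -281.6 kJ

eq. 1 as written: -112.1 kJ
eq. 2 reversed: -37.3 kJ
eq. 3 × 2: (2)·(-128.2) = -256.4 kJ
eq. 4 reversed: +124.2 kJ
Since enthalpy is a state function, ΔH_rxn = (1)·(-112.1) + (-1)·(+37.3) + (2)·(-128.2) + (-1)·(-124.2) = -281.6 kJ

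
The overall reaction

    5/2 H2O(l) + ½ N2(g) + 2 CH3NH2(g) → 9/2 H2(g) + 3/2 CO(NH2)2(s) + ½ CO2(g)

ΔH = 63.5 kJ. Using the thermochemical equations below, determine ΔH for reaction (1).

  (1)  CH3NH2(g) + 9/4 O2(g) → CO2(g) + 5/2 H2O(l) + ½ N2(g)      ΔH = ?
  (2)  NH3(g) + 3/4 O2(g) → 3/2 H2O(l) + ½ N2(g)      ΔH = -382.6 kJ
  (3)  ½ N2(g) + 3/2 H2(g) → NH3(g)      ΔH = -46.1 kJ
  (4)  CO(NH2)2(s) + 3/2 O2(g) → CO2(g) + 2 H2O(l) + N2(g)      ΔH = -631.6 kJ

ΔH = -1085.0 kJ

(1) × 2 (scale by 2 for the 2 CH3NH2(g)): contributes 2·x
(2) reversed and × 3: (-3)·(-382.6) = +1147.8 kJ
(3) reversed and × 3 (reverse to put H2(g) on the product side; ×3 to match 9/2 H2(g) in the target): (-3)·(-46.1) = +138.3 kJ
(4) reversed and × 3/2 (CO(NH2)2(s) must end up as a product; ×3/2 to match 3/2 CO(NH2)2(s) in the target): (-3/2)·(-631.6) = +947.4 kJ
+63.5 = (+1147.8) + (+138.3) + (+947.4) + 2·x
x = (+63.5 − (+2233.5)) / (2) = -1085.0 kJ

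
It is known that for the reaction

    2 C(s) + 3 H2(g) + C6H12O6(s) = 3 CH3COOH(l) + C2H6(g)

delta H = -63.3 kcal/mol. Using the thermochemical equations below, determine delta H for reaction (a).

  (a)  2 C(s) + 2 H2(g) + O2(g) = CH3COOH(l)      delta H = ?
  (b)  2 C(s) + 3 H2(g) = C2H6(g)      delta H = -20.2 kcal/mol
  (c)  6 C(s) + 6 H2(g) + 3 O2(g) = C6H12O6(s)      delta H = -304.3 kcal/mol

(a) × 3 (×3 to match 3 CH3COOH(l) in the target): contributes 3·x
(b) as written (C2H6(g) already on the product side): -20.2 kcal/mol
(c) reversed (reverse to put C6H12O6(s) on the reactant side): +304.3 kcal/mol
-63.3 = (-20.2) + (+304.3) + 3·x
x = (-63.3 − (+284.1)) / (3) = -115.8 kcal/mol

delta H = -115.8 kcal/mol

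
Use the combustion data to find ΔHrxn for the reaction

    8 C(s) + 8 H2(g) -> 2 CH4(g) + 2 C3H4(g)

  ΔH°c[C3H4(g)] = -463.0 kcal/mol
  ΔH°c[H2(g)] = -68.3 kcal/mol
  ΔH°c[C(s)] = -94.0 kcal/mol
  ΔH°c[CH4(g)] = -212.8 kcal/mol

With combustion enthalpies, reactants minus products:
= [8·(-94.0) + 8·(-68.3)] − [2·(-212.8) + 2·(-463.0)]
= 53.2 kcal/mol

ΔHrxn = 53.2 kcal/mol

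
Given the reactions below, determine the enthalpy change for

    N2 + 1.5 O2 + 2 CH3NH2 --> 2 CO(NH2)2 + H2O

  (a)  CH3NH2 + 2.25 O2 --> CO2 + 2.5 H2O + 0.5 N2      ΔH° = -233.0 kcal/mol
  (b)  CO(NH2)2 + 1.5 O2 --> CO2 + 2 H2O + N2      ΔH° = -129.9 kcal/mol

ΔH° = -206.2 kcal/mol

(a) × 2 (×2 to match 2 CH3NH2 in the target): (2)·(-233.0) = -466.0 kcal/mol
(b) reversed and × 2 (CO(NH2)2 must end up as a product; scale by 2 for the 2 CO(NH2)2): (-2)·(-129.9) = +259.8 kcal/mol
Summing the manipulated equations, ΔH° = (2)·(-233.0) + (-2)·(-129.9) = -206.2 kcal/mol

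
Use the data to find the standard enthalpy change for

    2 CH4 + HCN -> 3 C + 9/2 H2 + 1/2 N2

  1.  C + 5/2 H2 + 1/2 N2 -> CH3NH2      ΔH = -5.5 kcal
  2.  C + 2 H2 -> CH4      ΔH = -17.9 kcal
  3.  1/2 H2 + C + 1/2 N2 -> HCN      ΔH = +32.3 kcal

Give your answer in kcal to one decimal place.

eq. 1: not needed.
eq. 2 reversed and × 2: (-2)·(-17.9) = +35.8 kcal
eq. 3 reversed: -32.3 kcal
Summing the manipulated equations, ΔH = (+35.8) + (-32.3) = 3.5 kcal

ΔH = 3.5 kcal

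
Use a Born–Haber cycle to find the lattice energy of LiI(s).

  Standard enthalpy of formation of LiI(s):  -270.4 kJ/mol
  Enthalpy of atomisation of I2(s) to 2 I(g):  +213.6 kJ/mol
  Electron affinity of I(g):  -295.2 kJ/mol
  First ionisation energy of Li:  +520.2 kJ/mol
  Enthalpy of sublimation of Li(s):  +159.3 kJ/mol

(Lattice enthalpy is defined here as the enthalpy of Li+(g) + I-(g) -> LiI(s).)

ΔHf° = 1·ΔHsub + 1·(ΣIE) + 1/2·D(I2) + 1·EA + U
-270.4 = 1·(+159.3) + 1·(+520.2) + 1/2·(+213.6) + 1·(-295.2) + U
U = -270.4 − (+491.1) = -761.5 kJ/mol

U = -761.5 kJ/mol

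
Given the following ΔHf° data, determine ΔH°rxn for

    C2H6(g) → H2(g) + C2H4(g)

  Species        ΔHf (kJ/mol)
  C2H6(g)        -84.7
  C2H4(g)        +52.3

Products: 1·(+0.0) + 1·(+52.3) = +52.3
Reactants: 1·(-84.7) = -84.7
ΔH°rxn = (+52.3) − (-84.7) = 137.0 kJ/mol

ΔH°rxn = 137.0 kJ/mol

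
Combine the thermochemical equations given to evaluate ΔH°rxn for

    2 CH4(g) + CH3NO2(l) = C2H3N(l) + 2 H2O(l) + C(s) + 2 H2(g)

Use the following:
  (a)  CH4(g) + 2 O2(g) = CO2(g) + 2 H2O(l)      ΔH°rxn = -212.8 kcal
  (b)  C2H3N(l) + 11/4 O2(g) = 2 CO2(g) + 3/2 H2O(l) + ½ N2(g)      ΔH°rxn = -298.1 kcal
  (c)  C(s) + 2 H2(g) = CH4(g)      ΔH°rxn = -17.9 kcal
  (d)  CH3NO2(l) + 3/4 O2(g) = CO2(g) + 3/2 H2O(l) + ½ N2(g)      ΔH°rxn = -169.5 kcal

(a) as written: -212.8 kcal
(b) reversed: +298.1 kcal
(c) reversed: +17.9 kcal
(d) as written: -169.5 kcal
Since enthalpy is a state function, ΔH°rxn = (1)·(-212.8) + (-1)·(-298.1) + (-1)·(-17.9) + (1)·(-169.5) = -66.3 kcal

ΔH°rxn = -66.3 kcal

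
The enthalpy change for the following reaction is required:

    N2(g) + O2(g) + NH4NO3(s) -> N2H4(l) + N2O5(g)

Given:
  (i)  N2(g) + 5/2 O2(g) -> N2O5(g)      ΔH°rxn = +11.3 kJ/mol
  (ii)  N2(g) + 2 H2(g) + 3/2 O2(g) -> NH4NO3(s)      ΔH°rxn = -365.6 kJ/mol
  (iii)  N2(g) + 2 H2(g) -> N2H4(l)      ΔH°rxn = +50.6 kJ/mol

(i) as written (N2O5(g) already on the product side): +11.3 kJ/mol
(ii) reversed (reverse to put NH4NO3(s) on the reactant side): +365.6 kJ/mol
(iii) as written (N2H4(l) already on the product side): +50.6 kJ/mol
Summing the manipulated equations, ΔH°rxn = (1)·(+11.3) + (-1)·(-365.6) + (1)·(+50.6) = 427.5 kJ/mol

ΔH°rxn = 427.5 kJ/mol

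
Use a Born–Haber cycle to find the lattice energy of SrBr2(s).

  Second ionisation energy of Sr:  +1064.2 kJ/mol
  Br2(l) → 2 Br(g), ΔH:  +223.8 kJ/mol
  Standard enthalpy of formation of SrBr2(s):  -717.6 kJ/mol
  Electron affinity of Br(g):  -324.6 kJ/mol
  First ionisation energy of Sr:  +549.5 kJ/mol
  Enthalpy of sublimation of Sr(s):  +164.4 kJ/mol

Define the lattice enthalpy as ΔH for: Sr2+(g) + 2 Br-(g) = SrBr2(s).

U = -2070.3 kJ/mol

ΔHf° = 1·ΔHsub + 1·(ΣIE) + 1·D(Br2) + 2·EA + U
-717.6 = 1·(+164.4) + 1·(+1613.7) + 1·(+223.8) + 2·(-324.6) + U
U = -717.6 − (+1352.7) = -2070.3 kJ/mol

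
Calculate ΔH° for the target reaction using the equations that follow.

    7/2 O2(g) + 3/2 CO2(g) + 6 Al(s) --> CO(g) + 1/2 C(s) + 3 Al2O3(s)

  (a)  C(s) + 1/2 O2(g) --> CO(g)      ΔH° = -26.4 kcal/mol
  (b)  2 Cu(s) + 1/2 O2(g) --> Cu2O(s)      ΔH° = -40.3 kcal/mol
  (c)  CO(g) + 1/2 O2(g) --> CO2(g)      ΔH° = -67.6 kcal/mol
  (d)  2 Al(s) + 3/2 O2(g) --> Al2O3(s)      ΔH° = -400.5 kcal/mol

(a) reversed and × 1/2 (C(s) must end up as a product; ×1/2 to match 1/2 C(s) in the target): (-1/2)·(-26.4) = +13.2 kcal/mol
(b): not needed (Cu(s) appears nowhere else).
(c) reversed and × 3/2 (CO2(g) must end up as a reactant; ×3/2 to match 3/2 CO2(g) in the target): (-3/2)·(-67.6) = +101.4 kcal/mol
(d) × 3 (scale by 3 for the 3 Al2O3(s)): (3)·(-400.5) = -1201.5 kcal/mol
Combining the equations, ΔH° = (-1/2)·(-26.4) + (-3/2)·(-67.6) + (3)·(-400.5) = -1086.9 kcal/mol

ΔH° = -1086.9 kcal/mol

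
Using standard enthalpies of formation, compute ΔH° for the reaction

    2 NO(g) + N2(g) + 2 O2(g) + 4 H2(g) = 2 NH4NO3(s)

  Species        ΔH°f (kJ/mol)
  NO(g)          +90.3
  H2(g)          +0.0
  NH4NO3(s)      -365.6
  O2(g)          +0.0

ΔH° = -911.8 kJ/mol

ΔH°rxn = Σ nΔHf°(products) − Σ nΔHf°(reactants).
Products: 2·(-365.6) = -731.2
Reactants: 2·(+90.3) + 1·(+0.0) + 2·(+0.0) + 4·(+0.0) = +180.6
ΔH° = (-731.2) − (+180.6) = -911.8 kJ/mol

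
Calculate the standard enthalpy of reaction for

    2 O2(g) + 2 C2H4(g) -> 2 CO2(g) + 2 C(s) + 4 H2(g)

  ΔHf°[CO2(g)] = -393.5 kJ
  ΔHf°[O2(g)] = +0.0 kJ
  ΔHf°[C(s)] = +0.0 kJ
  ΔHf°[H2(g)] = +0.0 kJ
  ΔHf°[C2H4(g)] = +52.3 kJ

Products: 2·(-393.5) + 2·(+0.0) + 4·(+0.0) = -787.0
Reactants: 2·(+0.0) + 2·(+52.3) = +104.6
ΔH°rxn = (-787.0) − (+104.6) = -891.6 kJ

ΔH°rxn = -891.6 kJ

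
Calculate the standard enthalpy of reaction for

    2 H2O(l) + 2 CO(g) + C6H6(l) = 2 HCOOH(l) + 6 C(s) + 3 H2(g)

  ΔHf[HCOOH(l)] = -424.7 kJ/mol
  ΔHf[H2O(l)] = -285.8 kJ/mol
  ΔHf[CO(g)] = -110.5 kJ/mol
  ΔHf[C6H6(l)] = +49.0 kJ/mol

Products: 2·(-424.7) + 6·(+0.0) + 3·(+0.0) = -849.4
Reactants: 2·(-285.8) + 2·(-110.5) + 1·(+49.0) = -743.6
ΔH_rxn = (-849.4) − (-743.6) = -105.8 kJ/mol

ΔH_rxn = -105.8 kJ/mol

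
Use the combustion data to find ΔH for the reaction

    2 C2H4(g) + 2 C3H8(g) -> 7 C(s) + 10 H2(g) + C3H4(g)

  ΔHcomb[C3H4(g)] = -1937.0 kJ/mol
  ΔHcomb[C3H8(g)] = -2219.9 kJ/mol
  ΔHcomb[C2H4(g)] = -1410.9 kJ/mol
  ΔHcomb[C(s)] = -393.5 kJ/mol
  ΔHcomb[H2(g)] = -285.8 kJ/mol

With combustion enthalpies, reactants minus products:
= [2·(-1410.9) + 2·(-2219.9)] − [7·(-393.5) + 10·(-285.8) + 1·(-1937.0)]
= 287.9 kJ/mol

ΔH = 287.9 kJ/mol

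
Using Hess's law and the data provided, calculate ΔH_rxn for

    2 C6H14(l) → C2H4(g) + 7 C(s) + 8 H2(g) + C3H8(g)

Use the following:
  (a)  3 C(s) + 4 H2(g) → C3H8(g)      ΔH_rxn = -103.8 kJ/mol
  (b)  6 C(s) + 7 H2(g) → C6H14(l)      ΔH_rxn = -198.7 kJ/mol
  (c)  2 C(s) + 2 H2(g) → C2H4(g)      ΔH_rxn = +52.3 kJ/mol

ΔH_rxn = 345.9 kJ/mol

(a) as written: -103.8 kJ/mol
(b) reversed and × 2: (-2)·(-198.7) = +397.4 kJ/mol
(c) as written: +52.3 kJ/mol
By Hess's law, ΔH_rxn = (1)·(-103.8) + (-2)·(-198.7) + (1)·(+52.3) = 345.9 kJ/mol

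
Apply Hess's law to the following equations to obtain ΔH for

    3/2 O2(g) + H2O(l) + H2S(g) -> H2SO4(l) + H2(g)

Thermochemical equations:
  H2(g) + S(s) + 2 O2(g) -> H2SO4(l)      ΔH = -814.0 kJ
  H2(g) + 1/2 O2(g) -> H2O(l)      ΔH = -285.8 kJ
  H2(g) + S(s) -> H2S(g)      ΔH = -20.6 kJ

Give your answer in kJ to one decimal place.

equation 1 as written (H2SO4(l) already on the product side): -814.0 kJ
equation 2 reversed (H2O(l) must end up as a reactant): +285.8 kJ
equation 3 reversed (H2S(g) must end up as a reactant): +20.6 kJ
Combining the equations, ΔH = (1)·(-814.0) + (-1)·(-285.8) + (-1)·(-20.6) = -507.6 kJ

ΔH = -507.6 kJ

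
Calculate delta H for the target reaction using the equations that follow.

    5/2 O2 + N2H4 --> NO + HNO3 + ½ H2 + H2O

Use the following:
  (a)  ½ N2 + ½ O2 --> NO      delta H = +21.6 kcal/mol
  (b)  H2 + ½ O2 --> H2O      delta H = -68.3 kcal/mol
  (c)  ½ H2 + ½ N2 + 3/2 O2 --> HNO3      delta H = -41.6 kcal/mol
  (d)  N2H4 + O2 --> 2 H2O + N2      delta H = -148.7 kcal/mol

(a) as written: +21.6 kcal/mol
(b) reversed: +68.3 kcal/mol
(c) as written: -41.6 kcal/mol
(d) as written: -148.7 kcal/mol
Summing the manipulated equations, delta H = (1)·(+21.6) + (-1)·(-68.3) + (1)·(-41.6) + (1)·(-148.7) = -100.4 kcal/mol

delta H = -100.4 kcal/mol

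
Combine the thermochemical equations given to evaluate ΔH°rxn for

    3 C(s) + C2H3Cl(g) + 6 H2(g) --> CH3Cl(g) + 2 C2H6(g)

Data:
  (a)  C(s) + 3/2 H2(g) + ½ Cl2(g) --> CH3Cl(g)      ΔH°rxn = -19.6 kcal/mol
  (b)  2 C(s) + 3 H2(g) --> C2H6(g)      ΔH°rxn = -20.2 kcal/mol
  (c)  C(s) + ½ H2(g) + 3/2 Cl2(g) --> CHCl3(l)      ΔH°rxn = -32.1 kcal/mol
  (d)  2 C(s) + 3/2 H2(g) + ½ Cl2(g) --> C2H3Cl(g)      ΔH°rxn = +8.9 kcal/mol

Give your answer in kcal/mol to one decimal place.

(a) as written: -19.6 kcal/mol
(b) × 2: (2)·(-20.2) = -40.4 kcal/mol
(c): not needed.
(d) reversed: -8.9 kcal/mol
Summing the manipulated equations, ΔH°rxn = (1)·(-19.6) + (2)·(-20.2) + (-1)·(+8.9) = -68.9 kcal/mol

ΔH°rxn = -68.9 kcal/mol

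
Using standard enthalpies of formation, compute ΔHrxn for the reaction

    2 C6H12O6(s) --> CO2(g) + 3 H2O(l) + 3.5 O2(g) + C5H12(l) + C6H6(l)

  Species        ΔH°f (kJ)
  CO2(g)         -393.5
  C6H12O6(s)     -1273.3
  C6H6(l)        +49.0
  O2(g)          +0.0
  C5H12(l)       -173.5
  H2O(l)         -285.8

ΔH°rxn = Σ nΔHf°(products) − Σ nΔHf°(reactants).
Products: 1·(-393.5) + 3·(-285.8) + 7/2·(+0.0) + 1·(-173.5) + 1·(+49.0) = -1375.4
Reactants: 2·(-1273.3) = -2546.6
ΔHrxn = (-1375.4) − (-2546.6) = 1171.2 kJ

ΔHrxn = 1171.2 kJ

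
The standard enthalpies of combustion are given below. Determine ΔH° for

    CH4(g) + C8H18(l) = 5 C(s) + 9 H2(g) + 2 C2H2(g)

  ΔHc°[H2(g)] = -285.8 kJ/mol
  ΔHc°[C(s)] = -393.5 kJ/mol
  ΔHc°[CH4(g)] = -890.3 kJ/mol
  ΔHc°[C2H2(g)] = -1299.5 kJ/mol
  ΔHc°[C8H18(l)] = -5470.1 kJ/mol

ΔH° = 778.3 kJ/mol

With combustion enthalpies, reactants minus products:
= [1·(-890.3) + 1·(-5470.1)] − [5·(-393.5) + 9·(-285.8) + 2·(-1299.5)]
= 778.3 kJ/mol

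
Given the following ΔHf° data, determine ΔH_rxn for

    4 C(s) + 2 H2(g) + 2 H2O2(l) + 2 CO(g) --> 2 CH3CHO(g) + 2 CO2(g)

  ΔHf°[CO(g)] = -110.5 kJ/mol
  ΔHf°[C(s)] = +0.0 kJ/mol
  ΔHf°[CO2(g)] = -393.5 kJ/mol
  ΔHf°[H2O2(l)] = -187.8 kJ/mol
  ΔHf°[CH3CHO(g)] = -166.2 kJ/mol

ΔH_rxn = -522.8 kJ/mol

ΔH°rxn = Σ nΔHf°(products) − Σ nΔHf°(reactants).
Products: 2·(-166.2) + 2·(-393.5) = -1119.4
Reactants: 4·(+0.0) + 2·(+0.0) + 2·(-187.8) + 2·(-110.5) = -596.6
ΔH_rxn = (-1119.4) − (-596.6) = -522.8 kJ/mol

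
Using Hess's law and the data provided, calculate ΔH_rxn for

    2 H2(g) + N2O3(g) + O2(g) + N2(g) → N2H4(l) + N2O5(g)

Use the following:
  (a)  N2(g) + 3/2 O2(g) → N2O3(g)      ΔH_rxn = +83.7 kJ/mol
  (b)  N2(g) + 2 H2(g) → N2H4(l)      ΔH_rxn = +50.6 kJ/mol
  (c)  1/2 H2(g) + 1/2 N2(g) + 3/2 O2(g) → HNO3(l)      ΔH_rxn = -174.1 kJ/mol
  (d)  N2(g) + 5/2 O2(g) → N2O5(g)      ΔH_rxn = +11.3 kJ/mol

(a) reversed: -83.7 kJ/mol
(b) as written: +50.6 kJ/mol
(c): not needed.
(d) as written: +11.3 kJ/mol
Combining the equations, ΔH_rxn = (-1)·(+83.7) + (1)·(+50.6) + (1)·(+11.3) = -21.8 kJ/mol

ΔH_rxn = -21.8 kJ/mol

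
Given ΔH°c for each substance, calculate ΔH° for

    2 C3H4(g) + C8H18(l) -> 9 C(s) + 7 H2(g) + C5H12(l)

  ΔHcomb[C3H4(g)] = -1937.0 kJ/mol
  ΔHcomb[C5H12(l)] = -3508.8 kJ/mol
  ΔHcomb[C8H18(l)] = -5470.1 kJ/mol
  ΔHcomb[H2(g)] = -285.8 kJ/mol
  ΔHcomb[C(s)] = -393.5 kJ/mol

With combustion enthalpies, reactants minus products:
= [2·(-1937.0) + 1·(-5470.1)] − [9·(-393.5) + 7·(-285.8) + 1·(-3508.8)]
= -293.2 kJ/mol

ΔH° = -293.2 kJ/mol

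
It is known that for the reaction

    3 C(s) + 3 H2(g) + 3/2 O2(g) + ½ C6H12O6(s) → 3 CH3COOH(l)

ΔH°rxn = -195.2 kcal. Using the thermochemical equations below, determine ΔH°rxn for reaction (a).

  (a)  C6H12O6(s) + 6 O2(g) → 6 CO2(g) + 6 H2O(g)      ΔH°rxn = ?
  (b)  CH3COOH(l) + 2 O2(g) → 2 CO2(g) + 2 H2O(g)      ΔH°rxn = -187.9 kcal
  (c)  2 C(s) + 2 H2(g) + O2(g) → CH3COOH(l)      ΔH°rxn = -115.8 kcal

ΔH°rxn = -606.7 kcal

(a) × 1/2 (scale by 1/2 for the 1/2 C6H12O6(s)): contributes 1/2·x
(b) reversed and × 3/2: (-3/2)·(-187.9) = +281.85 kcal
(c) × 3/2 (×3/2 to match 3 C(s) in the target): (3/2)·(-115.8) = -173.7 kcal
-195.2 = (+281.85) + (-173.7) + 1/2·x
x = (-195.2 − (+108.15)) / (1/2) = -606.7 kcal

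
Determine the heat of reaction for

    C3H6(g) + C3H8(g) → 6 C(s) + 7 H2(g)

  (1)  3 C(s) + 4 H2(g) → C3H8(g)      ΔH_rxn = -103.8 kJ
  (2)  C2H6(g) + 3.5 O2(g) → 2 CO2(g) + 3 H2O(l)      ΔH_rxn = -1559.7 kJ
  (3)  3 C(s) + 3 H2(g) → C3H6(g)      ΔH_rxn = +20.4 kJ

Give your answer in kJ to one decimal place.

ΔH_rxn = 83.4 kJ

(1) reversed: +103.8 kJ
(2): not needed.
(3) reversed: -20.4 kJ
ΔH_rxn = (+103.8) + (-20.4) = 83.4 kJ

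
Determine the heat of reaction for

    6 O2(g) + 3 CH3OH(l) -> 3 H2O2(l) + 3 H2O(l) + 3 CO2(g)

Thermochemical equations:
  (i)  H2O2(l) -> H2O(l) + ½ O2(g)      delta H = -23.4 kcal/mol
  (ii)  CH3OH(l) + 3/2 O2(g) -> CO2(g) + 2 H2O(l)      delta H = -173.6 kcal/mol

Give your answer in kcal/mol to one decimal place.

(i) reversed and × 3 (H2O2(l) must end up as a product; ×3 to match 3 H2O2(l) in the target): (-3)·(-23.4) = +70.2 kcal/mol
(ii) × 3 (scale by 3 for the 3 CH3OH(l)): (3)·(-173.6) = -520.8 kcal/mol
Combining the equations, delta H = (-3)·(-23.4) + (3)·(-173.6) = -450.6 kcal/mol

delta H = -450.6 kcal/mol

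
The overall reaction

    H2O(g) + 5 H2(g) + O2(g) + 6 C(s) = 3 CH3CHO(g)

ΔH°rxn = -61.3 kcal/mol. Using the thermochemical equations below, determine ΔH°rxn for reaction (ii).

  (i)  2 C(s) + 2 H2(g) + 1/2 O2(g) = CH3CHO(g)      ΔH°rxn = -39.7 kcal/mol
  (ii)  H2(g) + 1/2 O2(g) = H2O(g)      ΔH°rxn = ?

ΔH°rxn = -57.8 kcal/mol

(i) × 3 (×3 to match 3 CH3CHO(g) in the target): (3)·(-39.7) = -119.1 kcal/mol
(ii) reversed (H2O(g) must end up as a reactant): contributes −x
-61.3 = (-119.1) − x
x = (-61.3 − (-119.1)) / (-1) = -57.8 kcal/mol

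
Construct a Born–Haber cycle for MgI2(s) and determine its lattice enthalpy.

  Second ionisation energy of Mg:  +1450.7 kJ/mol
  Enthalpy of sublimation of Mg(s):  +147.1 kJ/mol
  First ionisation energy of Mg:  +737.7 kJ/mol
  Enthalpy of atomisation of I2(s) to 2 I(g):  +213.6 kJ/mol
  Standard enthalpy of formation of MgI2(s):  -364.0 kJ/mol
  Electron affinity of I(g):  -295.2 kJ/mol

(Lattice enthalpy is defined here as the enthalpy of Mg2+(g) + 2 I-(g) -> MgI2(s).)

U = -2322.7 kJ/mol

ΔHf° = 1·ΔHsub + 1·(ΣIE) + 1·D(I2) + 2·EA + U
-364.0 = 1·(+147.1) + 1·(+2188.4) + 1·(+213.6) + 2·(-295.2) + U
U = -364.0 − (+1958.7) = -2322.7 kJ/mol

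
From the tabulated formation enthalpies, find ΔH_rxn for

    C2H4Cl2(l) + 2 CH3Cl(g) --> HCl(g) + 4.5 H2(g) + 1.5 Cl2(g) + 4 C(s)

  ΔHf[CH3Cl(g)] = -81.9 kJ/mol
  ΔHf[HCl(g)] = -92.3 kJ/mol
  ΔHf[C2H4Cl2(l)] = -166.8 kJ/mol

ΔH_rxn = 238.3 kJ/mol

ΔH°rxn = Σ nΔHf°(products) − Σ nΔHf°(reactants).
Products: 1·(-92.3) + 9/2·(+0.0) + 3/2·(+0.0) + 4·(+0.0) = -92.3
Reactants: 1·(-166.8) + 2·(-81.9) = -330.6
ΔH_rxn = (-92.3) − (-330.6) = 238.3 kJ/mol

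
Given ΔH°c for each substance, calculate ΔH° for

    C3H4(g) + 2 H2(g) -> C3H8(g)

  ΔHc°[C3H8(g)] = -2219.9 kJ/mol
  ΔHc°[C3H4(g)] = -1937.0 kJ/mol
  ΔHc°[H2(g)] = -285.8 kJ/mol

ΔH° = -288.7 kJ/mol

With combustion enthalpies, reactants minus products:
= [1·(-1937.0) + 2·(-285.8)] − [1·(-2219.9)]
= -288.7 kJ/mol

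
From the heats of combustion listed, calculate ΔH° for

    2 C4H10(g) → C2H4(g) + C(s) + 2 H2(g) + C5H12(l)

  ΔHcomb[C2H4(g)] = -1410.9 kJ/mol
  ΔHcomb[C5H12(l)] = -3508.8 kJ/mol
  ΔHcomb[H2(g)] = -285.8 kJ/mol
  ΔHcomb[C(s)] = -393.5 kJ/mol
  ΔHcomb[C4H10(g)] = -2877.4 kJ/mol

ΔH° = 130.0 kJ/mol

Using ΔH = Σ nΔHc°(reactants) − Σ nΔHc°(products):
= [2·(-2877.4)] − [1·(-1410.9) + 1·(-393.5) + 2·(-285.8) + 1·(-3508.8)]
= 130.0 kJ/mol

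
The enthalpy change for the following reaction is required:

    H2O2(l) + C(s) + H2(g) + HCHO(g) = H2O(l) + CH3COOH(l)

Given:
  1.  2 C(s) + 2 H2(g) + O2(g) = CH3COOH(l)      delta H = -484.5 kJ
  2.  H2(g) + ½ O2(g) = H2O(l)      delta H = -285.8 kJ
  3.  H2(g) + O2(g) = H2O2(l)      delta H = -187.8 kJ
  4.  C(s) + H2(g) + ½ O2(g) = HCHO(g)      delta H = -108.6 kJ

eq. 1 as written (CH3COOH(l) already on the product side): -484.5 kJ
eq. 2 as written (H2O(l) already on the product side): -285.8 kJ
eq. 3 reversed (H2O2(l) must end up as a reactant): +187.8 kJ
eq. 4 reversed (HCHO(g) must end up as a reactant): +108.6 kJ
Since enthalpy is a state function, delta H = (-484.5) + (-285.8) + (+187.8) + (+108.6) = -473.9 kJ

delta H = -473.9 kJ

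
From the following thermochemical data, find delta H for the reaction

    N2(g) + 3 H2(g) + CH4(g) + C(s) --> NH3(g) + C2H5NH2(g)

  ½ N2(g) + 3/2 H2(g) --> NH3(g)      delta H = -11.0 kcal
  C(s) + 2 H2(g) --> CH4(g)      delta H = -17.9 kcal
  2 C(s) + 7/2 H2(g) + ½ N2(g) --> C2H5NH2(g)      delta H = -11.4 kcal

equation 1 as written (NH3(g) already on the product side): -11.0 kcal
equation 2 reversed (CH4(g) must end up as a reactant): +17.9 kcal
equation 3 as written (C2H5NH2(g) already on the product side): -11.4 kcal
By Hess's law, delta H = (-11.0) + (+17.9) + (-11.4) = -4.5 kcal

delta H = -4.5 kcal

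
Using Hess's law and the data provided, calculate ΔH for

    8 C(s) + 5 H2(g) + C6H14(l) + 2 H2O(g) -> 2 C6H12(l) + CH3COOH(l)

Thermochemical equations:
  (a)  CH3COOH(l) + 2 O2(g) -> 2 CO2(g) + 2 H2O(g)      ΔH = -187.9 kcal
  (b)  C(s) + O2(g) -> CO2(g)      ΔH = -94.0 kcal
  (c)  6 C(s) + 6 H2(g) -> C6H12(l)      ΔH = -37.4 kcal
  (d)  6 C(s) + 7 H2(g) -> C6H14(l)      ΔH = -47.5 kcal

(a) reversed: +187.9 kcal
(b) × 2: (2)·(-94.0) = -188.0 kcal
(c) × 2: (2)·(-37.4) = -74.8 kcal
(d) reversed: +47.5 kcal
ΔH = (+187.9) + (-188.0) + (-74.8) + (+47.5) = -27.4 kcal

ΔH = -27.4 kcal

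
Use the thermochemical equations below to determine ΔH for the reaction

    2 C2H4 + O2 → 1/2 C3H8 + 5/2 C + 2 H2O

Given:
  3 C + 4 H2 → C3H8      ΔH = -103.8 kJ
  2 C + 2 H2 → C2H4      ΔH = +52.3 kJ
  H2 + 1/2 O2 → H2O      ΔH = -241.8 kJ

equation 1 × 1/2 (scale by 1/2 for the 1/2 C3H8): (1/2)·(-103.8) = -51.9 kJ
equation 2 reversed and × 2 (reverse to put C2H4 on the reactant side; scale by 2 for the 2 C2H4): (-2)·(+52.3) = -104.6 kJ
equation 3 × 2 (scale by 2 for the 2 H2O): (2)·(-241.8) = -483.6 kJ
ΔH = (-51.9) + (-104.6) + (-483.6) = -640.1 kJ

ΔH = -640.1 kJ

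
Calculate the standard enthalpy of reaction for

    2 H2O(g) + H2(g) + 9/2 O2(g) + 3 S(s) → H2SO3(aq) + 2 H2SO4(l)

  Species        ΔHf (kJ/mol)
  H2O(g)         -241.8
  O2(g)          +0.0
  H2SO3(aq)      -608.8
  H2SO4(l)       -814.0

Products: 1·(-608.8) + 2·(-814.0) = -2236.8
Reactants: 2·(-241.8) + 1·(+0.0) + 9/2·(+0.0) + 3·(+0.0) = -483.6
ΔH°rxn = (-2236.8) − (-483.6) = -1753.2 kJ/mol

ΔH°rxn = -1753.2 kJ/mol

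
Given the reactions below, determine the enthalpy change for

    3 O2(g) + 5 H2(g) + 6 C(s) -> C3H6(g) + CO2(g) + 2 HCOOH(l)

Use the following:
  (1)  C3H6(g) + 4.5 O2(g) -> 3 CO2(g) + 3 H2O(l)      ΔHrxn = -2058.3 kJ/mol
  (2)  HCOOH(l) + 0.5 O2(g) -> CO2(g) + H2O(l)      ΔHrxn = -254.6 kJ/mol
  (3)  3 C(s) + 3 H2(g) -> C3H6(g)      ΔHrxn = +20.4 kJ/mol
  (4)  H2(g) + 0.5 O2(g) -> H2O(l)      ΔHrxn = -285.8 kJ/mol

ΔHrxn = -1222.5 kJ/mol

(1) as written: -2058.3 kJ/mol
(2) reversed and × 2: (-2)·(-254.6) = +509.2 kJ/mol
(3) × 2: (2)·(+20.4) = +40.8 kJ/mol
(4) reversed: +285.8 kJ/mol
ΔHrxn = (1)·(-2058.3) + (-2)·(-254.6) + (2)·(+20.4) + (-1)·(-285.8) = -1222.5 kJ/mol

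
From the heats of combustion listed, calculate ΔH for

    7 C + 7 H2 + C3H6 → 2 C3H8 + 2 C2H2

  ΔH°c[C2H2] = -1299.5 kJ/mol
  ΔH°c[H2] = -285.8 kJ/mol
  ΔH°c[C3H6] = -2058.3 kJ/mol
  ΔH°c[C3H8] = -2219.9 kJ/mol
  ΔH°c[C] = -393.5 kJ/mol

Using ΔH = Σ nΔHc°(reactants) − Σ nΔHc°(products):
= [7·(-393.5) + 7·(-285.8) + 1·(-2058.3)] − [2·(-2219.9) + 2·(-1299.5)]
= 225.4 kJ/mol

ΔH = 225.4 kJ/mol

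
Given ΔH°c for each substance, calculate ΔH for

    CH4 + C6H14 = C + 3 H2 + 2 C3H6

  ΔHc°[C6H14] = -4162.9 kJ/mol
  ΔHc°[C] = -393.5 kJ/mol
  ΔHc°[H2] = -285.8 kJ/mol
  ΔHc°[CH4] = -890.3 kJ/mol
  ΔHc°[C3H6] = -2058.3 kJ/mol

Using ΔH = Σ nΔHc°(reactants) − Σ nΔHc°(products):
= [1·(-890.3) + 1·(-4162.9)] − [1·(-393.5) + 3·(-285.8) + 2·(-2058.3)]
= 314.3 kJ/mol

ΔH = 314.3 kJ/mol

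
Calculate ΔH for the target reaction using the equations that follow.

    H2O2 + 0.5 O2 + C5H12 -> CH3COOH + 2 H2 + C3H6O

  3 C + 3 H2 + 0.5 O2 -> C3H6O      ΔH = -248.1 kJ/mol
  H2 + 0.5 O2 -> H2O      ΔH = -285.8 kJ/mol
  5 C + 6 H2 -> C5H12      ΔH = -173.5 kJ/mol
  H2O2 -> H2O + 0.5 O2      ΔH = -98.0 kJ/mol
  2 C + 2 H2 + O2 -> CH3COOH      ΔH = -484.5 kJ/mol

equation 1 as written (C3H6O already on the product side): -248.1 kJ/mol
equation 2 reversed: +285.8 kJ/mol
equation 3 reversed (C5H12 must end up as a reactant): +173.5 kJ/mol
equation 4 as written (H2O2 already on the reactant side): -98.0 kJ/mol
equation 5 as written (CH3COOH already on the product side): -484.5 kJ/mol
ΔH = (1)·(-248.1) + (-1)·(-285.8) + (-1)·(-173.5) + (1)·(-98.0) + (1)·(-484.5) = -371.3 kJ/mol

ΔH = -371.3 kJ/mol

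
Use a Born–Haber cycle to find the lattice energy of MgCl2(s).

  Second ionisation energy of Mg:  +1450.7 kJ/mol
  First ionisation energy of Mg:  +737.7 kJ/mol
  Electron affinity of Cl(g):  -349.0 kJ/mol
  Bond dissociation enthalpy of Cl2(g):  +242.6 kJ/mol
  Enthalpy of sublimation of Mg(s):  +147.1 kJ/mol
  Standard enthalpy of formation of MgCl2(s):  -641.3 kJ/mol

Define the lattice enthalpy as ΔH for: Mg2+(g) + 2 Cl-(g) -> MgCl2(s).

ΔHf° = 1·ΔHsub + 1·(ΣIE) + 1·D(Cl2) + 2·EA + U
-641.3 = 1·(+147.1) + 1·(+2188.4) + 1·(+242.6) + 2·(-349.0) + U
U = -641.3 − (+1880.1) = -2521.4 kJ/mol

U = -2521.4 kJ/mol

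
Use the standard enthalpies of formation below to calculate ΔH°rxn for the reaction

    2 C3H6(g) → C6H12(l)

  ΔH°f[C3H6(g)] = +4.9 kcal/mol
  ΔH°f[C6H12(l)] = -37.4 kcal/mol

ΔH°rxn = Σ nΔHf°(products) − Σ nΔHf°(reactants).
Products: 1·(-37.4) = -37.4
Reactants: 2·(+4.9) = +9.8
ΔH°rxn = (-37.4) − (+9.8) = -47.2 kcal/mol

ΔH°rxn = -47.2 kcal/mol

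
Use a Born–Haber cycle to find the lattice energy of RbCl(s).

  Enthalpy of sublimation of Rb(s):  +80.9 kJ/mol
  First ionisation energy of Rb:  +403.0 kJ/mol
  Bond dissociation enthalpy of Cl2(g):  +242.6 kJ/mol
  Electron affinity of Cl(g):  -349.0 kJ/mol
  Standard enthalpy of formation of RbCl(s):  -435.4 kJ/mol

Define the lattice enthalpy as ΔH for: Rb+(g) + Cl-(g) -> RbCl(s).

ΔHf° = 1·ΔHsub + 1·(ΣIE) + 1/2·D(Cl2) + 1·EA + U
-435.4 = 1·(+80.9) + 1·(+403.0) + 1/2·(+242.6) + 1·(-349.0) + U
U = -435.4 − (+256.2) = -691.6 kJ/mol

U = -691.6 kJ/mol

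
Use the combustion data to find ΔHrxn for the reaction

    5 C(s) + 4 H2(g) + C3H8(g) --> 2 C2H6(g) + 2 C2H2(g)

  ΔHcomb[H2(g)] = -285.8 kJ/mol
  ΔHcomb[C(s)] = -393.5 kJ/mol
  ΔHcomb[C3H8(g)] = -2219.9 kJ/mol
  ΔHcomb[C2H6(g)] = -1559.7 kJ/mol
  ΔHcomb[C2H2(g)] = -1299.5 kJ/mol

With combustion enthalpies, reactants minus products:
= [5·(-393.5) + 4·(-285.8) + 1·(-2219.9)] − [2·(-1559.7) + 2·(-1299.5)]
= 387.8 kJ/mol

ΔHrxn = 387.8 kJ/mol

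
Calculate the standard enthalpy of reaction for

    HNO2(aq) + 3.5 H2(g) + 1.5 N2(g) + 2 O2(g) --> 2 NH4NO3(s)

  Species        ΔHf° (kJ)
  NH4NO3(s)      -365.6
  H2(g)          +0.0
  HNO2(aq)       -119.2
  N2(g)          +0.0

ΔHrxn = -612.0 kJ

Products: 2·(-365.6) = -731.2
Reactants: 1·(-119.2) + 7/2·(+0.0) + 3/2·(+0.0) + 2·(+0.0) = -119.2
ΔHrxn = (-731.2) − (-119.2) = -612.0 kJ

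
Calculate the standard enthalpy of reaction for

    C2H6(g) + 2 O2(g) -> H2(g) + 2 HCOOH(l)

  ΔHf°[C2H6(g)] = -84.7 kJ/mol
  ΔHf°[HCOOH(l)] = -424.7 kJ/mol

ΔH_rxn = -764.7 kJ/mol

Products: 1·(+0.0) + 2·(-424.7) = -849.4
Reactants: 1·(-84.7) + 2·(+0.0) = -84.7
ΔH_rxn = (-849.4) − (-84.7) = -764.7 kJ/mol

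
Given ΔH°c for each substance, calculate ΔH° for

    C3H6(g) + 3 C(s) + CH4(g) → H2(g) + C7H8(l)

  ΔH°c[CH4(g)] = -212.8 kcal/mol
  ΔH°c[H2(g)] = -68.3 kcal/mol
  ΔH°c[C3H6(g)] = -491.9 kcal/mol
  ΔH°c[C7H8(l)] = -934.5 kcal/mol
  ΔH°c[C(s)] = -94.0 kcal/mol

ΔH° = 16.1 kcal/mol

Using ΔH = Σ nΔHc°(reactants) − Σ nΔHc°(products):
= [1·(-491.9) + 3·(-94.0) + 1·(-212.8)] − [1·(-68.3) + 1·(-934.5)]
= 16.1 kcal/mol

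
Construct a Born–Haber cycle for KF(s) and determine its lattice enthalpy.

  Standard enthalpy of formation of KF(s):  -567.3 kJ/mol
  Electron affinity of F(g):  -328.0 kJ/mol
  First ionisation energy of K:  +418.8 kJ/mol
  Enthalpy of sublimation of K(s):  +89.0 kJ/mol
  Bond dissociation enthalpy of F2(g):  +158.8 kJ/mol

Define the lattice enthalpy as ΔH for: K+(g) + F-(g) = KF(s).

U = -826.5 kJ/mol

ΔHf° = 1·ΔHsub + 1·(ΣIE) + 1/2·D(F2) + 1·EA + U
-567.3 = 1·(+89.0) + 1·(+418.8) + 1/2·(+158.8) + 1·(-328.0) + U
U = -567.3 − (+259.2) = -826.5 kJ/mol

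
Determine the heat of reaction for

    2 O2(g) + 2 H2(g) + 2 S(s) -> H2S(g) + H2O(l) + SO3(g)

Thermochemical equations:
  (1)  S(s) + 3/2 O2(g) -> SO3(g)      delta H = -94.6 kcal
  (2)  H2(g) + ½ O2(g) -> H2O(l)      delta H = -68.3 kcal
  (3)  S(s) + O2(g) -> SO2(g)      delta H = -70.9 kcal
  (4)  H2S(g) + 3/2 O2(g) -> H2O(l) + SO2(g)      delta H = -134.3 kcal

(1) as written: -94.6 kcal
(2) × 2: (2)·(-68.3) = -136.6 kcal
(3) as written: -70.9 kcal
(4) reversed: +134.3 kcal
Summing the manipulated equations, delta H = (1)·(-94.6) + (2)·(-68.3) + (1)·(-70.9) + (-1)·(-134.3) = -167.8 kcal

delta H = -167.8 kcal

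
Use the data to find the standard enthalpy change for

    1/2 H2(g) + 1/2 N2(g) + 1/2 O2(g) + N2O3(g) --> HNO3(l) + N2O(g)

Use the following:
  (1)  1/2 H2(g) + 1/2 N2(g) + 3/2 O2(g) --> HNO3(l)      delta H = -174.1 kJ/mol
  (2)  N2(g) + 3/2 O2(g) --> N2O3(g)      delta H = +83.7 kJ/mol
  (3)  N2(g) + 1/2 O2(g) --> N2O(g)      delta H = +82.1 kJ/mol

(1) as written (HNO3(l) already on the product side): -174.1 kJ/mol
(2) reversed (reverse to put N2O3(g) on the reactant side): -83.7 kJ/mol
(3) as written (N2O(g) already on the product side): +82.1 kJ/mol
Combining the equations, delta H = (1)·(-174.1) + (-1)·(+83.7) + (1)·(+82.1) = -175.7 kJ/mol

delta H = -175.7 kJ/mol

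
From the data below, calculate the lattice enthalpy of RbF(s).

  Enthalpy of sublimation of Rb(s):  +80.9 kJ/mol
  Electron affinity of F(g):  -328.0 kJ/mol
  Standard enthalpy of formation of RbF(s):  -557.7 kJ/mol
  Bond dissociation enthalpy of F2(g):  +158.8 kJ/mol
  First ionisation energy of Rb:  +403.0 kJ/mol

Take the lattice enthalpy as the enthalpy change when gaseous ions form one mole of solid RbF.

U = -793.0 kJ/mol

ΔHf° = 1·ΔHsub + 1·(ΣIE) + 1/2·D(F2) + 1·EA + U
-557.7 = 1·(+80.9) + 1·(+403.0) + 1/2·(+158.8) + 1·(-328.0) + U
U = -557.7 − (+235.3) = -793.0 kJ/mol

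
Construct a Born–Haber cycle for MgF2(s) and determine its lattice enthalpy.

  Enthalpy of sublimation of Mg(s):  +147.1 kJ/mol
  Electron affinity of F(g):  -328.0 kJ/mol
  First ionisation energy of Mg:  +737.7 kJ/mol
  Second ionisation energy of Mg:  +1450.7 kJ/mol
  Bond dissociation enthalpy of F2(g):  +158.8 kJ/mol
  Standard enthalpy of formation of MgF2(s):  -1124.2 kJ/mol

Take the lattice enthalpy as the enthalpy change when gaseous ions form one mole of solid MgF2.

ΔHf° = 1·ΔHsub + 1·(ΣIE) + 1·D(F2) + 2·EA + U
-1124.2 = 1·(+147.1) + 1·(+2188.4) + 1·(+158.8) + 2·(-328.0) + U
U = -1124.2 − (+1838.3) = -2962.5 kJ/mol

U = -2962.5 kJ/mol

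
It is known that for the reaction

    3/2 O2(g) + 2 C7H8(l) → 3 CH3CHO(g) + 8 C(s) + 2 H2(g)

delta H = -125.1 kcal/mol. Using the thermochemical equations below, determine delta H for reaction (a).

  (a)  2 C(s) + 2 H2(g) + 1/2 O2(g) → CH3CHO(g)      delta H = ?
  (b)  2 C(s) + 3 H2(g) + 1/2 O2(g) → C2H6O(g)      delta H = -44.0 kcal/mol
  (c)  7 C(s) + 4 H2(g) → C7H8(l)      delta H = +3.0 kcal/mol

delta H = -39.7 kcal/mol

(a) × 3: contributes 3·x
(b): not needed.
(c) reversed and × 2: (-2)·(+3.0) = -6.0 kcal/mol
-125.1 = (-6.0) + 3·x
x = (-125.1 − (-6.0)) / (3) = -39.7 kcal/mol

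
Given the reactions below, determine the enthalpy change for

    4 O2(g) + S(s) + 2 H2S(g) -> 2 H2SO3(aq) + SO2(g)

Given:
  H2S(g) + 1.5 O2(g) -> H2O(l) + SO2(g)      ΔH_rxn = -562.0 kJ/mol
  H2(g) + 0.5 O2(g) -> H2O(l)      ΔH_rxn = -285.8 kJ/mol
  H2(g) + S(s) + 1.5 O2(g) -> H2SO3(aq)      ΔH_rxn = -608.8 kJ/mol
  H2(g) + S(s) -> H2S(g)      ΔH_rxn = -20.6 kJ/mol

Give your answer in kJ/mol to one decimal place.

ΔH_rxn = -1473.2 kJ/mol

equation 1 as written (SO2(g) already on the product side): -562.0 kJ/mol
equation 2 reversed: +285.8 kJ/mol
equation 3 × 2 (×2 to match 2 H2SO3(aq) in the target): (2)·(-608.8) = -1217.6 kJ/mol
equation 4 reversed: +20.6 kJ/mol
Combining the equations, ΔH_rxn = (1)·(-562.0) + (-1)·(-285.8) + (2)·(-608.8) + (-1)·(-20.6) = -1473.2 kJ/mol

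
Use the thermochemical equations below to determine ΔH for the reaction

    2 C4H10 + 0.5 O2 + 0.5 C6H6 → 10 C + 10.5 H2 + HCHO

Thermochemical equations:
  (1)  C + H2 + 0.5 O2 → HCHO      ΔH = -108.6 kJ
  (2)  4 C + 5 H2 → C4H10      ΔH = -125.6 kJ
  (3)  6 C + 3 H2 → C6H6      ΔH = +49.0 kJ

(1) as written: -108.6 kJ
(2) reversed and × 2: (-2)·(-125.6) = +251.2 kJ
(3) reversed and × 1/2: (-1/2)·(+49.0) = -24.5 kJ
ΔH = (-108.6) + (+251.2) + (-24.5) = 118.1 kJ

ΔH = 118.1 kJ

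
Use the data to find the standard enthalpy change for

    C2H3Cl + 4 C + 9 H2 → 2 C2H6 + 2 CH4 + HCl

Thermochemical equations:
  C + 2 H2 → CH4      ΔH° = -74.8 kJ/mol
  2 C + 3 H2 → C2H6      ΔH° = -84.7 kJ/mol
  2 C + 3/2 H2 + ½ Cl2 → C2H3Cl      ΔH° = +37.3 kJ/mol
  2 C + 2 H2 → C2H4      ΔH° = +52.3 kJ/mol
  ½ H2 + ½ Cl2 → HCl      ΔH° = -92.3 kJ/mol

equation 1 × 2: (2)·(-74.8) = -149.6 kJ/mol
equation 2 × 2: (2)·(-84.7) = -169.4 kJ/mol
equation 3 reversed: -37.3 kJ/mol
equation 4: not needed.
equation 5 as written: -92.3 kJ/mol
ΔH° = (-149.6) + (-169.4) + (-37.3) + (-92.3) = -448.6 kJ/mol

ΔH° = -448.6 kJ/mol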